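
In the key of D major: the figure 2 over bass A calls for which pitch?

Counting 1 letter step above A lands on B; in D major, that letter is B.

B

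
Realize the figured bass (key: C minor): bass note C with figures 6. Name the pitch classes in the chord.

The written figures 6 are shorthand for 6/3: the 3 is implied.
A third above C in this key is Eb.
A sixth above C in this key is Ab.
Together with the bass C, this spells Ab major in first inversion.

C, Eb, Ab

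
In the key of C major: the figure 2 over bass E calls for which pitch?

Counting 1 letter step above E lands on F; in C major, that letter is F.

F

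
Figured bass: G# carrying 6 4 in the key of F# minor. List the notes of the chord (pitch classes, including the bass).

A fourth above G# in this key is C#.
A sixth above G# in this key is E.
Together with the bass G#, this spells C# minor in second inversion.

G#, C#, E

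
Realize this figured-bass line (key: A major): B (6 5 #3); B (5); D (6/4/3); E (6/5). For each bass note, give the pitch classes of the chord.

B (6/5/#3): B, D#, F#, G#.
B (5/3): B, D, F#.
D (6/4/3): D, F#, G#, B.
E (6/5/3): E, G#, B, C#.

B, D#, F#, G# | B, D, F# | D, F#, G#, B | E, G#, B, C#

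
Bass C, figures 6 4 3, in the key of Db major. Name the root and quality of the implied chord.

The figures 6 4 3 indicate a seventh chord in second inversion.
In second inversion the root lies a fourth above the bass: a fourth above C in Db major is F.
The chord tones are C, Eb, F, Ab, giving F minor seventh.

F minor seventh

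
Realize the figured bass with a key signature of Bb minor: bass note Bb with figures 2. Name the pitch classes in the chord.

Bb, C, Eb, Gb

The written figures 2 are shorthand for 6/4/2: the 6/4 are implied.
A second above Bb in this key is C.
A fourth above Bb in this key is Eb.
A sixth above Bb in this key is Gb.
Together with the bass Bb, this spells C half-diminished seventh in third inversion.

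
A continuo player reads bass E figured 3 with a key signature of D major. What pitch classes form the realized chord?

The written figures 3 are shorthand for 5/3: the 5 is implied.
A third above E in this key is G.
A fifth above E in this key is B.
Together with the bass E, this spells E minor in root position.

E, G, B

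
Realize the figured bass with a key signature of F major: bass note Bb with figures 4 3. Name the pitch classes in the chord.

The written figures 4 3 are shorthand for 6/4/3: the 6 is implied.
A third above Bb in this key is D.
A fourth above Bb in this key is E.
A sixth above Bb in this key is G.
Together with the bass Bb, this spells E half-diminished seventh in second inversion.

Bb, D, E, G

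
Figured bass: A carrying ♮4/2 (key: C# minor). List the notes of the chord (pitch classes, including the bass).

A, B, D, F#

The written figures ♮4/2 are shorthand for 6/4/2: the 6 is implied.
A second above A in this key is B.
A fourth above A in this key is D#, made natural (D) by the ♮ figure.
A sixth above A in this key is F#.
Together with the bass A, this spells B minor seventh in third inversion.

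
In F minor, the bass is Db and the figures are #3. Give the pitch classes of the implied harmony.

The written figures #3 are shorthand for 5/3: the 5 is implied.
A third above Db in this key is F, raised to F# by the sharp.
A fifth above Db in this key is Ab.

Db, F#, Ab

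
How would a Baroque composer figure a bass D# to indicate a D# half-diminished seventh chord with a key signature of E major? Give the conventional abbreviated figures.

7

D# is the root of D# half-diminished seventh, so the chord is in root position.
A seventh chord in root position is figured 7/5/3, conventionally abbreviated 7.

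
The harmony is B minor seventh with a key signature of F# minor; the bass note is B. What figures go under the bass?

B is the root of B minor seventh, so the chord is in root position.
A seventh chord in root position is figured 7/5/3, conventionally abbreviated 7.

7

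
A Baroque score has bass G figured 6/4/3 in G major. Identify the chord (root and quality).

C major seventh

The figures 6/4/3 indicate a seventh chord in second inversion.
In second inversion the root lies a fourth above the bass: a fourth above G in G major is C.
The chord tones are G, B, C, E, giving C major seventh.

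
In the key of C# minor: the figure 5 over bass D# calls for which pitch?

Counting 4 letter steps above D# lands on A; in C# minor, that letter is A.

A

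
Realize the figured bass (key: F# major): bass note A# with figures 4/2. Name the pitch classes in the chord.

The written figures 4/2 are shorthand for 6/4/2: the 6 is implied.
A second above A# in this key is B.
A fourth above A# in this key is D#.
A sixth above A# in this key is F#.
Together with the bass A#, this spells B major seventh in third inversion.

A#, B, D#, F#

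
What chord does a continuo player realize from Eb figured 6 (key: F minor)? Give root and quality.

C minor

The figures 6 indicate a triad in first inversion.
In first inversion the root lies a sixth above the bass: a sixth above Eb in F minor is C.
The chord tones are Eb, G, C, giving C minor.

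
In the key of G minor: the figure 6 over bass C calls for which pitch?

A

Counting 5 letter steps above C lands on A; in G minor, that letter is A.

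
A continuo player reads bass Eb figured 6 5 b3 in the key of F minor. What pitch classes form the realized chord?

Eb, Gb, Bb, C

A third above Eb in this key is G, lowered to Gb by the flat.
A fifth above Eb in this key is Bb.
A sixth above Eb in this key is C.
Together with the bass Eb, this spells C half-diminished seventh in first inversion.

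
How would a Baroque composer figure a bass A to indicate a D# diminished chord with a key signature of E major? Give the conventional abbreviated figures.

A is the fifth of D# diminished, so the chord is in second inversion.
A triad in second inversion is figured 6/4, conventionally abbreviated 6/4.

6/4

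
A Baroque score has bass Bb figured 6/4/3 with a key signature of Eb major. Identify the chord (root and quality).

Eb major seventh

The figures 6/4/3 indicate a seventh chord in second inversion.
In second inversion the root lies a fourth above the bass: a fourth above Bb in Eb major is Eb.
The chord tones are Bb, D, Eb, G, giving Eb major seventh.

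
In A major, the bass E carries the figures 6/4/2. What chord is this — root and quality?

The figures 6/4/2 indicate a seventh chord in third inversion.
In third inversion the root lies a second above the bass: a second above E in A major is F#.
The chord tones are E, F#, A, C#, giving F# minor seventh.

F# minor seventh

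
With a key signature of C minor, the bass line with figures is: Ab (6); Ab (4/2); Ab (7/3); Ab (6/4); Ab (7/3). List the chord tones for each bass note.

Ab (6/3): Ab, C, F.
Ab (6/4/2): Ab, Bb, D, F.
Ab (7/5/3): Ab, C, Eb, G.
Ab (6/4): Ab, D, F.
Ab (7/5/3): Ab, C, Eb, G.

Ab, C, F | Ab, Bb, D, F | Ab, C, Eb, G | Ab, D, F | Ab, C, Eb, G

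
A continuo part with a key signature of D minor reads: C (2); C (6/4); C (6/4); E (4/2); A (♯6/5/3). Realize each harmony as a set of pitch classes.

C (6/4/2): C, D, F, A.
C (6/4): C, F, A.
C (6/4): C, F, A.
E (6/4/2): E, F, A, C.
A (#6/5/3): A, C, E, F#.

C, D, F, A | C, F, A | C, F, A | E, F, A, C | A, C, E, F#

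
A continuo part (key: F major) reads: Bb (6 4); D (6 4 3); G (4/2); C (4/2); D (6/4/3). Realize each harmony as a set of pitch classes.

Bb (6/4): Bb, E, G.
D (6/4/3): D, F, G, Bb.
G (6/4/2): G, A, C, E.
C (6/4/2): C, D, F, A.
D (6/4/3): D, F, G, Bb.

Bb, E, G | D, F, G, Bb | G, A, C, E | C, D, F, A | D, F, G, Bb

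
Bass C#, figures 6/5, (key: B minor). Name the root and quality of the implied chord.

A dominant seventh

The figures 6/5 indicate a seventh chord in first inversion.
In first inversion the root lies a sixth above the bass: a sixth above C# in B minor is A.
The chord tones are C#, E, G, A, giving A dominant seventh.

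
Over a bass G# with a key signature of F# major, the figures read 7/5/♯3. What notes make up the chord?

A third above G# in this key is B, raised to B# by the sharp.
A fifth above G# in this key is D#.
A seventh above G# in this key is F#.
Together with the bass G#, this spells G# dominant seventh in root position.

G#, B#, D#, F#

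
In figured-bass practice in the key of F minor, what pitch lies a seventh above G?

F

Counting 6 letter steps above G lands on F; in F minor, that letter is F.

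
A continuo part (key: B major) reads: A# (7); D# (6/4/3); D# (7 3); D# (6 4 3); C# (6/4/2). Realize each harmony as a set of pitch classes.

A# (7/5/3): A#, C#, E, G#.
D# (6/4/3): D#, F#, G#, B.
D# (7/5/3): D#, F#, A#, C#.
D# (6/4/3): D#, F#, G#, B.
C# (6/4/2): C#, D#, F#, A#.

A#, C#, E, G# | D#, F#, G#, B | D#, F#, A#, C# | D#, F#, G#, B | C#, D#, F#, A#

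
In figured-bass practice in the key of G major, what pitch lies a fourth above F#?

B

Counting 3 letter steps above F# lands on B; in G major, that letter is B.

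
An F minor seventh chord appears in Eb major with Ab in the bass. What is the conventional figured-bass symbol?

Ab is the third of F minor seventh, so the chord is in first inversion.
A seventh chord in first inversion is figured 6/5/3, conventionally abbreviated 6/5.

6/5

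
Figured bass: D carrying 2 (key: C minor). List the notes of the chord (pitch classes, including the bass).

D, Eb, G, Bb

The written figures 2 are shorthand for 6/4/2: the 6/4 are implied.
A second above D in this key is Eb.
A fourth above D in this key is G.
A sixth above D in this key is Bb.
Together with the bass D, this spells Eb major seventh in third inversion.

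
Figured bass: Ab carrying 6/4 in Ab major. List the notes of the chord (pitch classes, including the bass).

A fourth above Ab in this key is Db.
A sixth above Ab in this key is F.
Together with the bass Ab, this spells Db major in second inversion.

Ab, Db, F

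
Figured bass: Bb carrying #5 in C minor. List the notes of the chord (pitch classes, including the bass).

Bb, D, F#

The written figures #5 are shorthand for 5/3: the 3 is implied.
A third above Bb in this key is D.
A fifth above Bb in this key is F, raised to F# by the sharp.
Together with the bass Bb, this spells Bb augmented in root position.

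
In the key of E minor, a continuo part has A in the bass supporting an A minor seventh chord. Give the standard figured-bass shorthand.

7

A is the root of A minor seventh, so the chord is in root position.
A seventh chord in root position is figured 7/5/3, conventionally abbreviated 7.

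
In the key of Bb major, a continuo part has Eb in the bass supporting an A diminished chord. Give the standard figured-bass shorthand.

6/4

Eb is the fifth of A diminished, so the chord is in second inversion.
A triad in second inversion is figured 6/4, conventionally abbreviated 6/4.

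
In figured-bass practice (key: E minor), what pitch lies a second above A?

B

Counting 1 letter step above A lands on B; in E minor, that letter is B.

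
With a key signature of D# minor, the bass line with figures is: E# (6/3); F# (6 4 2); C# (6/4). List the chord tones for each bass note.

E#, G#, C# | F#, G#, B, D# | C#, F#, A#

E# (6/3): E#, G#, C#.
F# (6/4/2): F#, G#, B, D#.
C# (6/4): C#, F#, A#.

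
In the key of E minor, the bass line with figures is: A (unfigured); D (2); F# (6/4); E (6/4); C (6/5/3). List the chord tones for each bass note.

A (5/3): A, C, E.
D (6/4/2): D, E, G, B.
F# (6/4): F#, B, D.
E (6/4): E, A, C.
C (6/5/3): C, E, G, A.

A, C, E | D, E, G, B | F#, B, D | E, A, C | C, E, G, A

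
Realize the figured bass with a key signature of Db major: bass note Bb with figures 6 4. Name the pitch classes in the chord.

Bb, Eb, Gb

A fourth above Bb in this key is Eb.
A sixth above Bb in this key is Gb.
Together with the bass Bb, this spells Eb minor in second inversion.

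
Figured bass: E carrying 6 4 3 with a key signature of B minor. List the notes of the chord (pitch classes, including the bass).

E, G, A, C#

A third above E in this key is G.
A fourth above E in this key is A.
A sixth above E in this key is C#.
Together with the bass E, this spells A dominant seventh in second inversion.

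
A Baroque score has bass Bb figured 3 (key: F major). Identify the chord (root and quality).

The figures 3 indicate a triad in root position.
In root position the bass is the root, so the root is Bb.
The chord tones are Bb, D, F, giving Bb major.

Bb major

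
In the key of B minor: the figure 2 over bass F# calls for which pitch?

Counting 1 letter step above F# lands on G; in B minor, that letter is G.

G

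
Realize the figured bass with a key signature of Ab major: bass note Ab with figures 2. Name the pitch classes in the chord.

The written figures 2 are shorthand for 6/4/2: the 6/4 are implied.
A second above Ab in this key is Bb.
A fourth above Ab in this key is Db.
A sixth above Ab in this key is F.
Together with the bass Ab, this spells Bb minor seventh in third inversion.

Ab, Bb, Db, F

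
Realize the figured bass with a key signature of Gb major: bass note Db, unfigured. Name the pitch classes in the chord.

Db, F, Ab

An unfigured bass implies 5/3.
A third above Db in this key is F.
A fifth above Db in this key is Ab.
Together with the bass Db, this spells Db major in root position.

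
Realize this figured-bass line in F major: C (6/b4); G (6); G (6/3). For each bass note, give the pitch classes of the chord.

C (6/b4): C, Fb, A.
G (6/3): G, Bb, E.
G (6/3): G, Bb, E.

C, Fb, A | G, Bb, E | G, Bb, E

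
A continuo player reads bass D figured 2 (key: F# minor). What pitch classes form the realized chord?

The written figures 2 are shorthand for 6/4/2: the 6/4 are implied.
A second above D in this key is E.
A fourth above D in this key is G#.
A sixth above D in this key is B.
Together with the bass D, this spells E dominant seventh in third inversion.

D, E, G#, B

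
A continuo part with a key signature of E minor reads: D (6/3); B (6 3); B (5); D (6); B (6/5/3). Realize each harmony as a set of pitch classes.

D, F#, B | B, D, G | B, D, F# | D, F#, B | B, D, F#, G

D (6/3): D, F#, B.
B (6/3): B, D, G.
B (5/3): B, D, F#.
D (6/3): D, F#, B.
B (6/5/3): B, D, F#, G.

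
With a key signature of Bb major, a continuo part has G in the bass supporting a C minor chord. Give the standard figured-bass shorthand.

6/4

G is the fifth of C minor, so the chord is in second inversion.
A triad in second inversion is figured 6/4, conventionally abbreviated 6/4.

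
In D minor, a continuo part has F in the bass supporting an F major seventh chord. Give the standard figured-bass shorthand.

F is the root of F major seventh, so the chord is in root position.
A seventh chord in root position is figured 7/5/3, conventionally abbreviated 7.

7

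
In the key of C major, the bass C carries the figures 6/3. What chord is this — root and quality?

The figures 6/3 indicate a triad in first inversion.
In first inversion the root lies a sixth above the bass: a sixth above C in C major is A.
The chord tones are C, E, A, giving A minor.

A minor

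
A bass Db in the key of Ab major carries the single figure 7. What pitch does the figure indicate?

C

Counting 6 letter steps above Db lands on C; in Ab major, that letter is C.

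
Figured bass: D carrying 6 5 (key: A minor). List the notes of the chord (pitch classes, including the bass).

D, F, A, B

The written figures 6 5 are shorthand for 6/5/3: the 3 is implied.
A third above D in this key is F.
A fifth above D in this key is A.
A sixth above D in this key is B.
Together with the bass D, this spells B half-diminished seventh in first inversion.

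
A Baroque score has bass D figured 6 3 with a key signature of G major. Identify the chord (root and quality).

The figures 6 3 indicate a triad in first inversion.
In first inversion the root lies a sixth above the bass: a sixth above D in G major is B.
The chord tones are D, F#, B, giving B minor.

B minor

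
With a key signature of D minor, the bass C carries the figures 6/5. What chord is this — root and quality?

The figures 6/5 indicate a seventh chord in first inversion.
In first inversion the root lies a sixth above the bass: a sixth above C in D minor is A.
The chord tones are C, E, G, A, giving A minor seventh.

A minor seventh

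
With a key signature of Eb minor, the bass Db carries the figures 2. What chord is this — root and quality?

Eb minor seventh

The figures 2 indicate a seventh chord in third inversion.
In third inversion the root lies a second above the bass: a second above Db in Eb minor is Eb.
The chord tones are Db, Eb, Gb, Bb, giving Eb minor seventh.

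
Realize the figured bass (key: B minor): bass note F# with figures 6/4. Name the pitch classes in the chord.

F#, B, D

A fourth above F# in this key is B.
A sixth above F# in this key is D.
Together with the bass F#, this spells B minor in second inversion.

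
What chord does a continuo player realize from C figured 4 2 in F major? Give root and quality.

D minor seventh

The figures 4 2 indicate a seventh chord in third inversion.
In third inversion the root lies a second above the bass: a second above C in F major is D.
The chord tones are C, D, F, A, giving D minor seventh.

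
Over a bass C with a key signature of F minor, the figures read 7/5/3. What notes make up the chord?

C, Eb, G, Bb

A third above C in this key is Eb.
A fifth above C in this key is G.
A seventh above C in this key is Bb.
Together with the bass C, this spells C minor seventh in root position.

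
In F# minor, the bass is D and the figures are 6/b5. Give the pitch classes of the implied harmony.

The written figures 6/b5 are shorthand for 6/5/3: the 3 is implied.
A third above D in this key is F#.
A fifth above D in this key is A, lowered to Ab by the flat.
A sixth above D in this key is B.

D, F#, Ab, B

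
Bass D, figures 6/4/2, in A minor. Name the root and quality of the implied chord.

The figures 6/4/2 indicate a seventh chord in third inversion.
In third inversion the root lies a second above the bass: a second above D in A minor is E.
The chord tones are D, E, G, B, giving E minor seventh.

E minor seventh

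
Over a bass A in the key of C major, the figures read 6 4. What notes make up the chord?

A, D, F

A fourth above A in this key is D.
A sixth above A in this key is F.
Together with the bass A, this spells D minor in second inversion.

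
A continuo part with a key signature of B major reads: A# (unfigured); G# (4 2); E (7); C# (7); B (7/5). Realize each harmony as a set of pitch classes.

A#, C#, E | G#, A#, C#, E | E, G#, B, D# | C#, E, G#, B | B, D#, F#, A#

A# (5/3): A#, C#, E.
G# (6/4/2): G#, A#, C#, E.
E (7/5/3): E, G#, B, D#.
C# (7/5/3): C#, E, G#, B.
B (7/5/3): B, D#, F#, A#.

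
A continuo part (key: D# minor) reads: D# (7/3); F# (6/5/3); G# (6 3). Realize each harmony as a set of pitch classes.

D#, F#, A#, C# | F#, A#, C#, D# | G#, B, E#

D# (7/5/3): D#, F#, A#, C#.
F# (6/5/3): F#, A#, C#, D#.
G# (6/3): G#, B, E#.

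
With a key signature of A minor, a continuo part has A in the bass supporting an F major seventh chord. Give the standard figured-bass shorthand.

A is the third of F major seventh, so the chord is in first inversion.
A seventh chord in first inversion is figured 6/5/3, conventionally abbreviated 6/5.

6/5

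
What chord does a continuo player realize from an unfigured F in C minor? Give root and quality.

F minor

An unfigured bass indicates a triad in root position.
In root position the bass is the root, so the root is F.
The chord tones are F, Ab, C, giving F minor.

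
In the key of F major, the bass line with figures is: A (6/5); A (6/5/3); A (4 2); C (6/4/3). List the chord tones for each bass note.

A, C, E, F | A, C, E, F | A, Bb, D, F | C, E, F, A

A (6/5/3): A, C, E, F.
A (6/5/3): A, C, E, F.
A (6/4/2): A, Bb, D, F.
C (6/4/3): C, E, F, A.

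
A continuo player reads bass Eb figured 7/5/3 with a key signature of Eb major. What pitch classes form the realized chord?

Eb, G, Bb, D

A third above Eb in this key is G.
A fifth above Eb in this key is Bb.
A seventh above Eb in this key is D.
Together with the bass Eb, this spells Eb major seventh in root position.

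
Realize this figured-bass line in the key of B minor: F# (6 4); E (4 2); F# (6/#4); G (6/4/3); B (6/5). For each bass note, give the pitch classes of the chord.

F# (6/4): F#, B, D.
E (6/4/2): E, F#, A, C#.
F# (6/#4): F#, B#, D.
G (6/4/3): G, B, C#, E.
B (6/5/3): B, D, F#, G.

F#, B, D | E, F#, A, C# | F#, B#, D | G, B, C#, E | B, D, F#, G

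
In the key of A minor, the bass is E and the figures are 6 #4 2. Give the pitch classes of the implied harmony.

A second above E in this key is F.
A fourth above E in this key is A, raised to A# by the sharp.
A sixth above E in this key is C.

E, F, A#, C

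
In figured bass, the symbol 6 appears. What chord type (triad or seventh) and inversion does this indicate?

6 is shorthand for 6/3.
Intervals of 6/3 above the bass form a triad; the bass is the third, so this is first inversion.

triad, first inversion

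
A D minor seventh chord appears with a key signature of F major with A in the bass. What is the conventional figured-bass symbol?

4/3

A is the fifth of D minor seventh, so the chord is in second inversion.
A seventh chord in second inversion is figured 6/4/3, conventionally abbreviated 4/3.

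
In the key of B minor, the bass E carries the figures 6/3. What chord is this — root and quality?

The figures 6/3 indicate a triad in first inversion.
In first inversion the root lies a sixth above the bass: a sixth above E in B minor is C#.
The chord tones are E, G, C#, giving C# diminished.

C# diminished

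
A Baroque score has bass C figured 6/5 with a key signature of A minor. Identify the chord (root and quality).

The figures 6/5 indicate a seventh chord in first inversion.
In first inversion the root lies a sixth above the bass: a sixth above C in A minor is A.
The chord tones are C, E, G, A, giving A minor seventh.

A minor seventh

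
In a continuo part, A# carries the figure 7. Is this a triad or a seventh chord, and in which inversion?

seventh chord, root position

7 is shorthand for 7/5/3.
Intervals of 7/5/3 above the bass form a seventh chord; the bass is the root, so this is root position.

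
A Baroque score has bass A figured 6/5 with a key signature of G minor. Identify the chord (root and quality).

F dominant seventh

The figures 6/5 indicate a seventh chord in first inversion.
In first inversion the root lies a sixth above the bass: a sixth above A in G minor is F.
The chord tones are A, C, Eb, F, giving F dominant seventh.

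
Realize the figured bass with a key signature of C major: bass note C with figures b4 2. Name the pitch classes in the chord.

The written figures b4 2 are shorthand for 6/4/2: the 6 is implied.
A second above C in this key is D.
A fourth above C in this key is F, lowered to Fb by the flat.
A sixth above C in this key is A.

C, D, Fb, A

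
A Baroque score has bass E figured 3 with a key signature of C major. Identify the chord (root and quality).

E minor

The figures 3 indicate a triad in root position.
In root position the bass is the root, so the root is E.
The chord tones are E, G, B, giving E minor.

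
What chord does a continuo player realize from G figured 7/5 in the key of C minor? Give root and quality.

G minor seventh

The figures 7/5 indicate a seventh chord in root position.
In root position the bass is the root, so the root is G.
The chord tones are G, Bb, D, F, giving G minor seventh.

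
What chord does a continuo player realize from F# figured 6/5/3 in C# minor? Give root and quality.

The figures 6/5/3 indicate a seventh chord in first inversion.
In first inversion the root lies a sixth above the bass: a sixth above F# in C# minor is D#.
The chord tones are F#, A, C#, D#, giving D# half-diminished seventh.

D# half-diminished seventh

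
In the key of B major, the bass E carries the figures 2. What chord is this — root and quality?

The figures 2 indicate a seventh chord in third inversion.
In third inversion the root lies a second above the bass: a second above E in B major is F#.
The chord tones are E, F#, A#, C#, giving F# dominant seventh.

F# dominant seventh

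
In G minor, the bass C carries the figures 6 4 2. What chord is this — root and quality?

D minor seventh

The figures 6 4 2 indicate a seventh chord in third inversion.
In third inversion the root lies a second above the bass: a second above C in G minor is D.
The chord tones are C, D, F, A, giving D minor seventh.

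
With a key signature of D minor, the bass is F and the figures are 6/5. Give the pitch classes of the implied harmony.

The written figures 6/5 are shorthand for 6/5/3: the 3 is implied.
A third above F in this key is A.
A fifth above F in this key is C.
A sixth above F in this key is D.
Together with the bass F, this spells D minor seventh in first inversion.

F, A, C, D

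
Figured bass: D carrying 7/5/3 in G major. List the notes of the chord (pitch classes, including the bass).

A third above D in this key is F#.
A fifth above D in this key is A.
A seventh above D in this key is C.
Together with the bass D, this spells D dominant seventh in root position.

D, F#, A, C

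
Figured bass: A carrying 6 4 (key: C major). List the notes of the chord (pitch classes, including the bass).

A fourth above A in this key is D.
A sixth above A in this key is F.
Together with the bass A, this spells D minor in second inversion.

A, D, F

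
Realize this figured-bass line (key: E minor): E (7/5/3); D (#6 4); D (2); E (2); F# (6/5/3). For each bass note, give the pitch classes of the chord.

E, G, B, D | D, G, B# | D, E, G, B | E, F#, A, C | F#, A, C, D

E (7/5/3): E, G, B, D.
D (#6/4): D, G, B#.
D (6/4/2): D, E, G, B.
E (6/4/2): E, F#, A, C.
F# (6/5/3): F#, A, C, D.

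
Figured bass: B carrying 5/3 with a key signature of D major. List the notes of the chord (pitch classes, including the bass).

B, D, F#

A third above B in this key is D.
A fifth above B in this key is F#.
Together with the bass B, this spells B minor in root position.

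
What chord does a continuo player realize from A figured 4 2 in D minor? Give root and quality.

The figures 4 2 indicate a seventh chord in third inversion.
In third inversion the root lies a second above the bass: a second above A in D minor is Bb.
The chord tones are A, Bb, D, F, giving Bb major seventh.

Bb major seventh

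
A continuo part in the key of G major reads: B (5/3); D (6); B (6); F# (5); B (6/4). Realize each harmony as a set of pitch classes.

B (5/3): B, D, F#.
D (6/3): D, F#, B.
B (6/3): B, D, G.
F# (5/3): F#, A, C.
B (6/4): B, E, G.

B, D, F# | D, F#, B | B, D, G | F#, A, C | B, E, G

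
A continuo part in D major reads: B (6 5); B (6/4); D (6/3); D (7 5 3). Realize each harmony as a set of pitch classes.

B (6/5/3): B, D, F#, G.
B (6/4): B, E, G.
D (6/3): D, F#, B.
D (7/5/3): D, F#, A, C#.

B, D, F#, G | B, E, G | D, F#, B | D, F#, A, C#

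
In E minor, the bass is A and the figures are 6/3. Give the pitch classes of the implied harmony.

A third above A in this key is C.
A sixth above A in this key is F#.
Together with the bass A, this spells F# diminished in first inversion.

A, C, F#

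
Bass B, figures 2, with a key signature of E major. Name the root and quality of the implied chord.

C# minor seventh

The figures 2 indicate a seventh chord in third inversion.
In third inversion the root lies a second above the bass: a second above B in E major is C#.
The chord tones are B, C#, E, G#, giving C# minor seventh.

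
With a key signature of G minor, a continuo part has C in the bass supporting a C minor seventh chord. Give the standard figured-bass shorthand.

7

C is the root of C minor seventh, so the chord is in root position.
A seventh chord in root position is figured 7/5/3, conventionally abbreviated 7.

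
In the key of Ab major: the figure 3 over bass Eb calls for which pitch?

G

Counting 2 letter steps above Eb lands on G; in Ab major, that letter is G.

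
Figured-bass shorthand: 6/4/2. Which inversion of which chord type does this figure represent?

seventh chord, third inversion

Intervals of 6/4/2 above the bass form a seventh chord; the bass is the seventh, so this is third inversion.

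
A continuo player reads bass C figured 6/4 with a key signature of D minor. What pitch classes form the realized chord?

A fourth above C in this key is F.
A sixth above C in this key is A.
Together with the bass C, this spells F major in second inversion.

C, F, A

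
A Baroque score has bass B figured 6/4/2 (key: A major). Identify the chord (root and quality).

C# minor seventh

The figures 6/4/2 indicate a seventh chord in third inversion.
In third inversion the root lies a second above the bass: a second above B in A major is C#.
The chord tones are B, C#, E, G#, giving C# minor seventh.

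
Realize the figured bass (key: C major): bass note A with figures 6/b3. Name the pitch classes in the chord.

A third above A in this key is C, lowered to Cb by the flat.
A sixth above A in this key is F.

A, Cb, F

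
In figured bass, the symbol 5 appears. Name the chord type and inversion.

5 is shorthand for 5/3.
Intervals of 5/3 above the bass form a triad; the bass is the root, so this is root position.

triad, root position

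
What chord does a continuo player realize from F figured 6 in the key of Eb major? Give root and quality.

D diminished

The figures 6 indicate a triad in first inversion.
In first inversion the root lies a sixth above the bass: a sixth above F in Eb major is D.
The chord tones are F, Ab, D, giving D diminished.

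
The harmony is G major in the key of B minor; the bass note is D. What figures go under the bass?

6/4

D is the fifth of G major, so the chord is in second inversion.
A triad in second inversion is figured 6/4, conventionally abbreviated 6/4.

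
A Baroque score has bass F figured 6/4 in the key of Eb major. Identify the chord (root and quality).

Bb major

The figures 6/4 indicate a triad in second inversion.
In second inversion the root lies a fourth above the bass: a fourth above F in Eb major is Bb.
The chord tones are F, Bb, D, giving Bb major.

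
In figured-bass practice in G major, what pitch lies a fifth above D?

Counting 4 letter steps above D lands on A; in G major, that letter is A.

A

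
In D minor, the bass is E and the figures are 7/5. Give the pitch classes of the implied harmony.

The written figures 7/5 are shorthand for 7/5/3: the 3 is implied.
A third above E in this key is G.
A fifth above E in this key is Bb.
A seventh above E in this key is D.
Together with the bass E, this spells E half-diminished seventh in root position.

E, G, Bb, D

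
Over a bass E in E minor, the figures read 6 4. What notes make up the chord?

E, A, C

A fourth above E in this key is A.
A sixth above E in this key is C.
Together with the bass E, this spells A minor in second inversion.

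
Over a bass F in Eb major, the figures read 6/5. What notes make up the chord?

The written figures 6/5 are shorthand for 6/5/3: the 3 is implied.
A third above F in this key is Ab.
A fifth above F in this key is C.
A sixth above F in this key is D.
Together with the bass F, this spells D half-diminished seventh in first inversion.

F, Ab, C, D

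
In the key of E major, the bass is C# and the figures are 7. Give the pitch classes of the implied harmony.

C#, E, G#, B

The written figures 7 are shorthand for 7/5/3: the 5/3 are implied.
A third above C# in this key is E.
A fifth above C# in this key is G#.
A seventh above C# in this key is B.
Together with the bass C#, this spells C# minor seventh in root position.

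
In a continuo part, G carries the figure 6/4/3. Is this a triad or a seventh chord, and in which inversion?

seventh chord, second inversion

Intervals of 6/4/3 above the bass form a seventh chord; the bass is the fifth, so this is second inversion.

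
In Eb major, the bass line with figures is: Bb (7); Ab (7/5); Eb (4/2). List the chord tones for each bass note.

Bb, D, F, Ab | Ab, C, Eb, G | Eb, F, Ab, C

Bb (7/5/3): Bb, D, F, Ab.
Ab (7/5/3): Ab, C, Eb, G.
Eb (6/4/2): Eb, F, Ab, C.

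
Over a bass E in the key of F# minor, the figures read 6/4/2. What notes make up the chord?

E, F#, A, C#

A second above E in this key is F#.
A fourth above E in this key is A.
A sixth above E in this key is C#.
Together with the bass E, this spells F# minor seventh in third inversion.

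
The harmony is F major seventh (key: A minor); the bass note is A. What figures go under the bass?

A is the third of F major seventh, so the chord is in first inversion.
A seventh chord in first inversion is figured 6/5/3, conventionally abbreviated 6/5.

6/5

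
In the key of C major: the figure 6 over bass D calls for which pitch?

Counting 5 letter steps above D lands on B; in C major, that letter is B.

B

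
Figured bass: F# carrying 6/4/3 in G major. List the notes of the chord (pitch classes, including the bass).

A third above F# in this key is A.
A fourth above F# in this key is B.
A sixth above F# in this key is D.
Together with the bass F#, this spells B minor seventh in second inversion.

F#, A, B, D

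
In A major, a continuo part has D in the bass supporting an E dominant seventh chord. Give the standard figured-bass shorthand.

4/2

D is the seventh of E dominant seventh, so the chord is in third inversion.
A seventh chord in third inversion is figured 6/4/2, conventionally abbreviated 4/2.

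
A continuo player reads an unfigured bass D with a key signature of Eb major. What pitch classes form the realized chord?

An unfigured bass implies 5/3.
A third above D in this key is F.
A fifth above D in this key is Ab.
Together with the bass D, this spells D diminished in root position.

D, F, Ab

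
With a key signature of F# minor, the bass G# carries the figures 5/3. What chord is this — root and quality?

The figures 5/3 indicate a triad in root position.
In root position the bass is the root, so the root is G#.
The chord tones are G#, B, D, giving G# diminished.

G# diminished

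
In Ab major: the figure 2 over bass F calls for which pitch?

G

Counting 1 letter step above F lands on G; in Ab major, that letter is G.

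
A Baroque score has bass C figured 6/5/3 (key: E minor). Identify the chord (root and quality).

A minor seventh

The figures 6/5/3 indicate a seventh chord in first inversion.
In first inversion the root lies a sixth above the bass: a sixth above C in E minor is A.
The chord tones are C, E, G, A, giving A minor seventh.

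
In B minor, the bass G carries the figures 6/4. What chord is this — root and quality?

The figures 6/4 indicate a triad in second inversion.
In second inversion the root lies a fourth above the bass: a fourth above G in B minor is C#.
The chord tones are G, C#, E, giving C# diminished.

C# diminished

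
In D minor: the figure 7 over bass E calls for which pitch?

Counting 6 letter steps above E lands on D; in D minor, that letter is D.

D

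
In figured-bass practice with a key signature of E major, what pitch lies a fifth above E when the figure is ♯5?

Counting 4 letter steps above E lands on B; in E major, that letter is B.
The #5 figure raises it a semitone, giving B#.

B#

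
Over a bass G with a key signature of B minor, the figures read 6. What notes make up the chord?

The written figures 6 are shorthand for 6/3: the 3 is implied.
A third above G in this key is B.
A sixth above G in this key is E.
Together with the bass G, this spells E minor in first inversion.

G, B, E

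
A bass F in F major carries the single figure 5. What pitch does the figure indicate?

Counting 4 letter steps above F lands on C; in F major, that letter is C.

C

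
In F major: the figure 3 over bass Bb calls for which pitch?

D

Counting 2 letter steps above Bb lands on D; in F major, that letter is D.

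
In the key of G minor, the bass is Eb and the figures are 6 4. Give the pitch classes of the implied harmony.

Eb, A, C

A fourth above Eb in this key is A.
A sixth above Eb in this key is C.
Together with the bass Eb, this spells A diminished in second inversion.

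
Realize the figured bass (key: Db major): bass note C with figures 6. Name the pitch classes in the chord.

The written figures 6 are shorthand for 6/3: the 3 is implied.
A third above C in this key is Eb.
A sixth above C in this key is Ab.
Together with the bass C, this spells Ab major in first inversion.

C, Eb, Ab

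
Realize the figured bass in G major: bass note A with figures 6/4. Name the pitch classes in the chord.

A fourth above A in this key is D.
A sixth above A in this key is F#.
Together with the bass A, this spells D major in second inversion.

A, D, F#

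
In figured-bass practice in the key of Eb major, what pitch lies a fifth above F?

C

Counting 4 letter steps above F lands on C; in Eb major, that letter is C.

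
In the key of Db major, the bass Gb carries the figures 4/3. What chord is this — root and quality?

C half-diminished seventh

The figures 4/3 indicate a seventh chord in second inversion.
In second inversion the root lies a fourth above the bass: a fourth above Gb in Db major is C.
The chord tones are Gb, Bb, C, Eb, giving C half-diminished seventh.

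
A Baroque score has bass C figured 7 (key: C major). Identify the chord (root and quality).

C major seventh

The figures 7 indicate a seventh chord in root position.
In root position the bass is the root, so the root is C.
The chord tones are C, E, G, B, giving C major seventh.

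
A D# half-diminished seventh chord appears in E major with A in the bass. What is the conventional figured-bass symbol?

A is the fifth of D# half-diminished seventh, so the chord is in second inversion.
A seventh chord in second inversion is figured 6/4/3, conventionally abbreviated 4/3.

4/3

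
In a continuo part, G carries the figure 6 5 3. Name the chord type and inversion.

Intervals of 6/5/3 above the bass form a seventh chord; the bass is the third, so this is first inversion.

seventh chord, first inversion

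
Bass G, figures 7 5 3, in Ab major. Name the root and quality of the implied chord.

The figures 7 5 3 indicate a seventh chord in root position.
In root position the bass is the root, so the root is G.
The chord tones are G, Bb, Db, F, giving G half-diminished seventh.

G half-diminished seventh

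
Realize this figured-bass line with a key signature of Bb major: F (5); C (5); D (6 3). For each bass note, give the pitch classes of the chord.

F, A, C | C, Eb, G | D, F, Bb

F (5/3): F, A, C.
C (5/3): C, Eb, G.
D (6/3): D, F, Bb.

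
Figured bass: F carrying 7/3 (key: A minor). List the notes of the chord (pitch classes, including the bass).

F, A, C, E

The written figures 7/3 are shorthand for 7/5/3: the 5 is implied.
A third above F in this key is A.
A fifth above F in this key is C.
A seventh above F in this key is E.
Together with the bass F, this spells F major seventh in root position.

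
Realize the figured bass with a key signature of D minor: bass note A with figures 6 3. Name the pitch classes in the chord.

A third above A in this key is C.
A sixth above A in this key is F.
Together with the bass A, this spells F major in first inversion.

A, C, F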